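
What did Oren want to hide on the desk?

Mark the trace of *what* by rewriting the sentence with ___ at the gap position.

Before movement: Oren did want to hide what on the desk.
The filler 'what' is interpreted as the direct object of 'hide'. The gap is right after 'hide'.

What did Oren want to hide ___ on the desk?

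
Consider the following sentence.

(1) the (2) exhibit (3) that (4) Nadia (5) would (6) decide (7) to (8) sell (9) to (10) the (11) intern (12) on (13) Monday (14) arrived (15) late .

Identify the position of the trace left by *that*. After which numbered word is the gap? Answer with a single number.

8

The filler 'that' is interpreted as the direct object of 'sell'. Wh-movement fronts it, leaving a gap right after 'sell':
The exhibit that Nadia would decide to sell ___ to the intern on Monday arrived late.
'sell' is word 8.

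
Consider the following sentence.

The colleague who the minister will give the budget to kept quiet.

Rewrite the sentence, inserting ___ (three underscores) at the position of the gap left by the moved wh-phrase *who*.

The colleague who the minister will give the budget to ___ kept quiet.

The filler 'who' is interpreted as the object of the preposition 'to' (recipient of 'give'). The gap is right after 'to'.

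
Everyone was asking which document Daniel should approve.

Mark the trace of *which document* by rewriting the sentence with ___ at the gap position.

Underlying clause: Daniel should approve which document.
'which document' is the direct object of 'approve'. The gap is right after 'approve'.

Everyone was asking which document Daniel should approve ___.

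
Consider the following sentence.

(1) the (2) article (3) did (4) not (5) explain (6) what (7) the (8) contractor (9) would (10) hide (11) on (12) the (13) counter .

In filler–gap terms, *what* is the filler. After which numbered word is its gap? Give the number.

10

In situ: The contractor would hide what on the counter.
'what' functions as the direct object of 'hide'. It moves to the left edge, and the trace sits right after 'hide':
The article did not explain what the contractor would hide ___ on the counter.
'hide' is word 10.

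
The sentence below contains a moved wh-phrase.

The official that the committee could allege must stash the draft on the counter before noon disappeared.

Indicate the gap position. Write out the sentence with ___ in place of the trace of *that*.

'that' functions as the subject of the clause embedded under 'allege'. The gap is right after 'allege'.

The official that the committee could allege ___ must stash the draft on the counter before noon disappeared.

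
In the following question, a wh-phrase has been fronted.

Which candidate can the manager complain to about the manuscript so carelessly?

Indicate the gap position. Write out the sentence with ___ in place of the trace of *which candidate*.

Which candidate can the manager complain to ___ about the manuscript so carelessly?

Pre-movement form: The manager can complain to which candidate about the manuscript so carelessly.
'which candidate' functions as the object of the preposition 'to'. The gap is right after 'to'.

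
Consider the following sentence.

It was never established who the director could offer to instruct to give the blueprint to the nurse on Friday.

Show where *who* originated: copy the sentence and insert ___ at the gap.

Before movement: The director could offer to instruct who to give the blueprint to the nurse on Friday.
'who' is the direct object of 'instruct'. The gap is right after 'instruct'.

It was never established who the director could offer to instruct ___ to give the blueprint to the nurse on Friday.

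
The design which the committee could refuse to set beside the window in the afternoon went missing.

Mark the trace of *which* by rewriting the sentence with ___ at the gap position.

The design which the committee could refuse to set ___ beside the window in the afternoon went missing.

'which' functions as the direct object of 'set'. The gap is right after 'set'.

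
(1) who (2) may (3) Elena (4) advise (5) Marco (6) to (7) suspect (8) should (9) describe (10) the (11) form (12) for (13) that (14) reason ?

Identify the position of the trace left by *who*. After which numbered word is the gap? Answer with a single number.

7

Pre-movement form: Elena may advise Marco to suspect who should describe the form for that reason.
'who' functions as the subject of the clause embedded under 'suspect'. It moves to the left edge, and the trace sits right after 'suspect':
Who may Elena advise Marco to suspect ___ should describe the form for that reason?
'suspect' is word 7.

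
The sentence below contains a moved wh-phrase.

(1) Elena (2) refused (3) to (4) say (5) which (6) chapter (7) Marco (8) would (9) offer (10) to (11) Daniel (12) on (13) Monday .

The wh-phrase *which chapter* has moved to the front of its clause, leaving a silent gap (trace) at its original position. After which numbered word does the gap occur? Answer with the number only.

Before movement: Marco would offer which chapter to Daniel on Monday.
'which chapter' is the direct object of 'offer'. Wh-movement fronts it, leaving a gap right after 'offer':
Elena refused to say which chapter Marco would offer ___ to Daniel on Monday.
'offer' is word 9.

9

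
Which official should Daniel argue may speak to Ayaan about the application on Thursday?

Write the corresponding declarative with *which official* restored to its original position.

The filler 'which official' is interpreted as the subject of the clause embedded under 'argue'. Fronting leaves a gap immediately after 'argue':
Which official should Daniel argue ___ may speak to Ayaan about the application on Thursday?

Daniel should argue which official may speak to Ayaan about the application on Thursday.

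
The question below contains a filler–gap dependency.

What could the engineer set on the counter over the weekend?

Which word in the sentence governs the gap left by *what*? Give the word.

set

Pre-movement form: The engineer could set what on the counter over the weekend.
'what' functions as the direct object of 'set'. Wh-movement fronts it, leaving a gap right after 'set':
What could the engineer set ___ on the counter over the weekend?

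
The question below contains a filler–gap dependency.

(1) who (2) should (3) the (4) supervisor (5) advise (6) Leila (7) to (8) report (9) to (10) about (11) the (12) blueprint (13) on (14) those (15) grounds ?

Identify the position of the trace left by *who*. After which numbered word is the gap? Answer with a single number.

Pre-movement form: The supervisor should advise Leila to report to who about the blueprint on those grounds.
The filler 'who' is interpreted as the object of the preposition 'to'. It moves to the left edge, and the trace sits right after 'to':
Who should the supervisor advise Leila to report to ___ about the blueprint on those grounds?
'to' is word 9.

9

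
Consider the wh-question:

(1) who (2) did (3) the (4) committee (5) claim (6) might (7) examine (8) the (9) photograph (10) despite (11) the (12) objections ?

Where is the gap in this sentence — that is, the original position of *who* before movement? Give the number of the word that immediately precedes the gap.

Pre-movement form: The committee did claim who might examine the photograph despite the objections.
The filler 'who' is interpreted as the subject of the clause embedded under 'claim'. Fronting leaves a gap immediately after 'claim':
Who did the committee claim ___ might examine the photograph despite the objections?
'claim' is word 5.

5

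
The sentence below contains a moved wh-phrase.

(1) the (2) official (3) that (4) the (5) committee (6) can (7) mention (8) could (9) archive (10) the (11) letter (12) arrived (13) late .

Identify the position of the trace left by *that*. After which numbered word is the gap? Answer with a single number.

7

'that' is the subject of the clause embedded under 'mention'. Fronting leaves a gap immediately after 'mention':
The official that the committee can mention ___ could archive the letter arrived late.
'mention' is word 7.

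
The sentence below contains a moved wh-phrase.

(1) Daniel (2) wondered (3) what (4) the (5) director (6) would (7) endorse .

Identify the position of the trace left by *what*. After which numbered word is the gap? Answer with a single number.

Underlying clause: The director would endorse what.
The filler 'what' is interpreted as the direct object of 'endorse'. Fronting leaves a gap immediately after 'endorse':
Daniel wondered what the director would endorse ___.
'endorse' is word 7.

7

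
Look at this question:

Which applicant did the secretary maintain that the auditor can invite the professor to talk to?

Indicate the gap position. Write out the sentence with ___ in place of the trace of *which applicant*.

Which applicant did the secretary maintain that the auditor can invite the professor to talk to ___?

Pre-movement form: The secretary did maintain that the auditor can invite the professor to talk to which applicant.
'which applicant' is the object of the preposition 'to'. The gap is right after 'to'.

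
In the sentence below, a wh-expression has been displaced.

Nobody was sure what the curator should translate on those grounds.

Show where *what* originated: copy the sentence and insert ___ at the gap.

Pre-movement form: The curator should translate what on those grounds.
'what' functions as the direct object of 'translate'. The gap is right after 'translate'.

Nobody was sure what the curator should translate ___ on those grounds.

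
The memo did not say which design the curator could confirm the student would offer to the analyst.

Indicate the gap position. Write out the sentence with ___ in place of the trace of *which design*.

Underlying clause: The curator could confirm the student would offer which design to the analyst.
'which design' functions as the direct object of 'offer'. The gap is right after 'offer'.

The memo did not say which design the curator could confirm the student would offer ___ to the analyst.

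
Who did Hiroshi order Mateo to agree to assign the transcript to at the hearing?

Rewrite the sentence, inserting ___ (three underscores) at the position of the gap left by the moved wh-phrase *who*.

Who did Hiroshi order Mateo to agree to assign the transcript to ___ at the hearing?

Pre-movement form: Hiroshi did order Mateo to agree to assign the transcript to who at the hearing.
'who' functions as the object of the preposition 'to' (recipient of 'assign'). The gap is right after 'to'.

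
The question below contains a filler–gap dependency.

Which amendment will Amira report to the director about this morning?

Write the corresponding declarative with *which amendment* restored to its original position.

'which amendment' is the object of the preposition 'about'. Wh-movement fronts it, leaving a gap right after 'about':
Which amendment will Amira report to the director about ___ this morning?

Amira will report to the director about which amendment this morning.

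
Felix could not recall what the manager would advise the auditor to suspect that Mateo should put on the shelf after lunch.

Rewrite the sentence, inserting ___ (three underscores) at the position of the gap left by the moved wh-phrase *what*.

In situ: The manager would advise the auditor to suspect that Mateo should put what on the shelf after lunch.
'what' functions as the direct object of 'put'. The gap is right after 'put'.

Felix could not recall what the manager would advise the auditor to suspect that Mateo should put ___ on the shelf after lunch.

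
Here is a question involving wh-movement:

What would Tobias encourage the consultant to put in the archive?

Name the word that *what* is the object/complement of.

Before movement: Tobias would encourage the consultant to put what in the archive.
The filler 'what' is interpreted as the direct object of 'put'. Wh-movement fronts it, leaving a gap right after 'put':
What would Tobias encourage the consultant to put ___ in the archive?

put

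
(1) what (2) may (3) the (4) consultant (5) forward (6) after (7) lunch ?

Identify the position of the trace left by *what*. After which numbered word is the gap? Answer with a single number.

Before movement: The consultant may forward what after lunch.
The filler 'what' is interpreted as the direct object of 'forward'. Fronting leaves a gap immediately after 'forward':
What may the consultant forward ___ after lunch?
'forward' is word 5.

5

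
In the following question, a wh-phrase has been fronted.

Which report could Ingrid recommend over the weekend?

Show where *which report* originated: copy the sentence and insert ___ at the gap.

Pre-movement form: Ingrid could recommend which report over the weekend.
'which report' is the direct object of 'recommend'. The gap is right after 'recommend'.

Which report could Ingrid recommend ___ over the weekend?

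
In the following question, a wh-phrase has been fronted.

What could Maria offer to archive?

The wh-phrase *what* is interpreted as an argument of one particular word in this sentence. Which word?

archive

Underlying clause: Maria could offer to archive what.
'what' functions as the direct object of 'archive'. Wh-movement fronts it, leaving a gap right after 'archive':
What could Maria offer to archive ___?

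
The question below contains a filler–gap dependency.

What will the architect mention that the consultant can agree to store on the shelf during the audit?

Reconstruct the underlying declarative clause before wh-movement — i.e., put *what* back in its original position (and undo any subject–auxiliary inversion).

The architect will mention that the consultant can agree to store what on the shelf during the audit.

'what' is the direct object of 'store'. Fronting leaves a gap immediately after 'store':
What will the architect mention that the consultant can agree to store ___ on the shelf during the audit?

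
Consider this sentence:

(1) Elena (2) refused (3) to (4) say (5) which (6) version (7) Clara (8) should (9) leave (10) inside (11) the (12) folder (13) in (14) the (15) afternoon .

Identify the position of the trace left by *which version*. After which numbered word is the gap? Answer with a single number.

9

Underlying clause: Clara should leave which version inside the folder in the afternoon.
'which version' functions as the direct object of 'leave'. Fronting leaves a gap immediately after 'leave':
Elena refused to say which version Clara should leave ___ inside the folder in the afternoon.
'leave' is word 9.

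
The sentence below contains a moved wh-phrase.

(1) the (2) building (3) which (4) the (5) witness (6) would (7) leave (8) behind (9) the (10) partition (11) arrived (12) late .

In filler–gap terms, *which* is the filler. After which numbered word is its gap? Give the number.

'which' functions as the direct object of 'leave'. It moves to the left edge, and the trace sits right after 'leave':
The building which the witness would leave ___ behind the partition arrived late.
'leave' is word 7.

7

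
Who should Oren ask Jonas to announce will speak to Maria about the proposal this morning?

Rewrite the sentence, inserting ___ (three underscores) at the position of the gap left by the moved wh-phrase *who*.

Pre-movement form: Oren should ask Jonas to announce who will speak to Maria about the proposal this morning.
'who' is the subject of the clause embedded under 'announce'. The gap is right after 'announce'.

Who should Oren ask Jonas to announce ___ will speak to Maria about the proposal this morning?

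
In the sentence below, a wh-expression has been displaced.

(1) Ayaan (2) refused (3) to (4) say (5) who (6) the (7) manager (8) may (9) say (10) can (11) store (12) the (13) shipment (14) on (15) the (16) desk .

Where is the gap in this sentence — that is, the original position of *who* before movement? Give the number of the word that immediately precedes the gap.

Underlying clause: The manager may say who can store the shipment on the desk.
'who' is the subject of the clause embedded under 'say'. Wh-movement fronts it, leaving a gap right after 'say':
Ayaan refused to say who the manager may say ___ can store the shipment on the desk.
'say' is word 9.

9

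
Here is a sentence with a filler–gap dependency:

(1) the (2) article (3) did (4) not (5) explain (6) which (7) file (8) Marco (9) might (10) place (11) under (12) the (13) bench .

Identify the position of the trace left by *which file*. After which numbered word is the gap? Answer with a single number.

Before movement: Marco might place which file under the bench.
'which file' functions as the direct object of 'place'. It moves to the left edge, and the trace sits right after 'place':
The article did not explain which file Marco might place ___ under the bench.
'place' is word 10.

10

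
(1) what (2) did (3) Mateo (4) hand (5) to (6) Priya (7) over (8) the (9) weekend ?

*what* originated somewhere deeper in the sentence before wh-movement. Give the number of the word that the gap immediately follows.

Before movement: Mateo did hand what to Priya over the weekend.
'what' functions as the direct object of 'hand'. Wh-movement fronts it, leaving a gap right after 'hand':
What did Mateo hand ___ to Priya over the weekend?
'hand' is word 4.

4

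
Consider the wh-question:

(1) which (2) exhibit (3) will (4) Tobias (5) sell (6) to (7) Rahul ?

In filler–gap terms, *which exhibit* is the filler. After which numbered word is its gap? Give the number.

Pre-movement form: Tobias will sell which exhibit to Rahul.
The filler 'which exhibit' is interpreted as the direct object of 'sell'. Wh-movement fronts it, leaving a gap right after 'sell':
Which exhibit will Tobias sell ___ to Rahul?
'sell' is word 5.

5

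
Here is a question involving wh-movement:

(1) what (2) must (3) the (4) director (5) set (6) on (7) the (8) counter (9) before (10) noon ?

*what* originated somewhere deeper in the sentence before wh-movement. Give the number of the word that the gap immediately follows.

Underlying clause: The director must set what on the counter before noon.
'what' is the direct object of 'set'. Fronting leaves a gap immediately after 'set':
What must the director set ___ on the counter before noon?
'set' is word 5.

5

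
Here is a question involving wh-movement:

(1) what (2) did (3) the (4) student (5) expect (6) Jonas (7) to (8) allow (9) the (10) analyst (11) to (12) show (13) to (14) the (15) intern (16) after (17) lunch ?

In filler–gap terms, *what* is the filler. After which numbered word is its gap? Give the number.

Before movement: The student did expect Jonas to allow the analyst to show what to the intern after lunch.
'what' is the direct object of 'show'. It moves to the left edge, and the trace sits right after 'show':
What did the student expect Jonas to allow the analyst to show ___ to the intern after lunch?
'show' is word 12.

12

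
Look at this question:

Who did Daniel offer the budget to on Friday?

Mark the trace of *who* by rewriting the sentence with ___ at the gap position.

In situ: Daniel did offer the budget to who on Friday.
The filler 'who' is interpreted as the object of the preposition 'to' (recipient of 'offer'). The gap is right after 'to'.

Who did Daniel offer the budget to ___ on Friday?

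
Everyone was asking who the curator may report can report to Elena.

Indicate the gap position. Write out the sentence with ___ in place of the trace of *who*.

Underlying clause: The curator may report who can report to Elena.
'who' is the subject of the clause embedded under 'report'. The gap is right after 'report'.

Everyone was asking who the curator may report ___ can report to Elena.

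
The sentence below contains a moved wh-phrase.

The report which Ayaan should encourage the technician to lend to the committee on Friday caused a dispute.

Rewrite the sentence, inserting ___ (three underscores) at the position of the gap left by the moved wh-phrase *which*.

The report which Ayaan should encourage the technician to lend ___ to the committee on Friday caused a dispute.

The filler 'which' is interpreted as the direct object of 'lend'. The gap is right after 'lend'.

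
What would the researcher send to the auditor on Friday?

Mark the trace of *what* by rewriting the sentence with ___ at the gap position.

What would the researcher send ___ to the auditor on Friday?

In situ: The researcher would send what to the auditor on Friday.
'what' is the direct object of 'send'. The gap is right after 'send'.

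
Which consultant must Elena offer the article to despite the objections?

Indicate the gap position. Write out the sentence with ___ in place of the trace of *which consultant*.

Which consultant must Elena offer the article to ___ despite the objections?

Before movement: Elena must offer the article to which consultant despite the objections.
'which consultant' is the object of the preposition 'to' (recipient of 'offer'). The gap is right after 'to'.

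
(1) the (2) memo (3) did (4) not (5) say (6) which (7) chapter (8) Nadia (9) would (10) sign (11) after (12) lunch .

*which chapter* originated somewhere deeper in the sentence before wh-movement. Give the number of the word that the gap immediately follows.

10

Pre-movement form: Nadia would sign which chapter after lunch.
'which chapter' is the direct object of 'sign'. It moves to the left edge, and the trace sits right after 'sign':
The memo did not say which chapter Nadia would sign ___ after lunch.
'sign' is word 10.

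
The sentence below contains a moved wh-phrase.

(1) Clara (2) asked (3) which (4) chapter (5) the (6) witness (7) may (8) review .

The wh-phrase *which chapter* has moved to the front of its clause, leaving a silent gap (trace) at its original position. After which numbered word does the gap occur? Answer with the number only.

In situ: The witness may review which chapter.
The filler 'which chapter' is interpreted as the direct object of 'review'. Wh-movement fronts it, leaving a gap right after 'review':
Clara asked which chapter the witness may review ___.
'review' is word 8.

8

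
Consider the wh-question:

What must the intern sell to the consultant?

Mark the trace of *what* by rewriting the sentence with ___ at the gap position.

What must the intern sell ___ to the consultant?

Pre-movement form: The intern must sell what to the consultant.
'what' is the direct object of 'sell'. The gap is right after 'sell'.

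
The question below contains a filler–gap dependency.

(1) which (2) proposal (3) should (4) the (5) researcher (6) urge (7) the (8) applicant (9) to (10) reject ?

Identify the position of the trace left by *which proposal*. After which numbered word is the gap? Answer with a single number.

10

Pre-movement form: The researcher should urge the applicant to reject which proposal.
'which proposal' functions as the direct object of 'reject'. It moves to the left edge, and the trace sits right after 'reject':
Which proposal should the researcher urge the applicant to reject ___?
'reject' is word 10.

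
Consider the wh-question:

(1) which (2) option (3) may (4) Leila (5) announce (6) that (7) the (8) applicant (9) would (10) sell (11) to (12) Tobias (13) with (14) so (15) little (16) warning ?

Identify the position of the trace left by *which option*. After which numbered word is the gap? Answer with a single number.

Underlying clause: Leila may announce that the applicant would sell which option to Tobias with so little warning.
'which option' is the direct object of 'sell'. Wh-movement fronts it, leaving a gap right after 'sell':
Which option may Leila announce that the applicant would sell ___ to Tobias with so little warning?
'sell' is word 10.

10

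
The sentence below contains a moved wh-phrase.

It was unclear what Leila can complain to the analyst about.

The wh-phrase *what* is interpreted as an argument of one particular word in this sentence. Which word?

about

Before movement: Leila can complain to the analyst about what.
'what' functions as the object of the preposition 'about'. It moves to the left edge, and the trace sits right after 'about':
It was unclear what Leila can complain to the analyst about ___.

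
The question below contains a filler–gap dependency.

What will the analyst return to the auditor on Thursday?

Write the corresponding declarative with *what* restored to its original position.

The filler 'what' is interpreted as the direct object of 'return'. Fronting leaves a gap immediately after 'return':
What will the analyst return ___ to the auditor on Thursday?

The analyst will return what to the auditor on Thursday.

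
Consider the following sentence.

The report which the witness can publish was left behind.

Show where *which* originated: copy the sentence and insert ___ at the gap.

'which' functions as the direct object of 'publish'. The gap is right after 'publish'.

The report which the witness can publish ___ was left behind.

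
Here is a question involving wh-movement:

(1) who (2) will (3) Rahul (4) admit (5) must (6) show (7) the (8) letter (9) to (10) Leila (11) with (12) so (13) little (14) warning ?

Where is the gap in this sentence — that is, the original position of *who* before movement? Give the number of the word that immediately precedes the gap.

Underlying clause: Rahul will admit who must show the letter to Leila with so little warning.
'who' is the subject of the clause embedded under 'admit'. Wh-movement fronts it, leaving a gap right after 'admit':
Who will Rahul admit ___ must show the letter to Leila with so little warning?
'admit' is word 4.

4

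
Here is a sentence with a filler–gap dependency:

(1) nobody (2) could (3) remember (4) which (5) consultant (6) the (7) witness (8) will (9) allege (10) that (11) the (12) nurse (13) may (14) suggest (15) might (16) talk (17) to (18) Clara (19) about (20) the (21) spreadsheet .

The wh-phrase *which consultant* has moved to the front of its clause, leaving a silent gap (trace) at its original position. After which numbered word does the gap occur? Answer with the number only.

In situ: The witness will allege that the nurse may suggest which consultant might talk to Clara about the spreadsheet.
'which consultant' functions as the subject of the clause embedded under 'suggest'. Fronting leaves a gap immediately after 'suggest':
Nobody could remember which consultant the witness will allege that the nurse may suggest ___ might talk to Clara about the spreadsheet.
'suggest' is word 14.

14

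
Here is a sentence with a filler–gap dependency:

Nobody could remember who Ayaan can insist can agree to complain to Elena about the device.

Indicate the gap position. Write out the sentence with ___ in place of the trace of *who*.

Nobody could remember who Ayaan can insist ___ can agree to complain to Elena about the device.

Pre-movement form: Ayaan can insist who can agree to complain to Elena about the device.
'who' is the subject of the clause embedded under 'insist'. The gap is right after 'insist'.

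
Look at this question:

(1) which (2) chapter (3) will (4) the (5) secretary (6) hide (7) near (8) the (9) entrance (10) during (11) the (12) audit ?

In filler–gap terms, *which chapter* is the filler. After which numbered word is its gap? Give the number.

6

Underlying clause: The secretary will hide which chapter near the entrance during the audit.
The filler 'which chapter' is interpreted as the direct object of 'hide'. Fronting leaves a gap immediately after 'hide':
Which chapter will the secretary hide ___ near the entrance during the audit?
'hide' is word 6.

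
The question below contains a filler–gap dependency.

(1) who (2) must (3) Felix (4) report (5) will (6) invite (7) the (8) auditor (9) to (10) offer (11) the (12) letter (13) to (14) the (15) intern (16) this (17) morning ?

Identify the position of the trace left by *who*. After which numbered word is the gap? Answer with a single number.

Before movement: Felix must report who will invite the auditor to offer the letter to the intern this morning.
'who' functions as the subject of the clause embedded under 'report'. Wh-movement fronts it, leaving a gap right after 'report':
Who must Felix report ___ will invite the auditor to offer the letter to the intern this morning?
'report' is word 4.

4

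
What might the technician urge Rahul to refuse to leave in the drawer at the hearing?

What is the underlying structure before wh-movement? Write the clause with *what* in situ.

'what' is the direct object of 'leave'. Fronting leaves a gap immediately after 'leave':
What might the technician urge Rahul to refuse to leave ___ in the drawer at the hearing?

The technician might urge Rahul to refuse to leave what in the drawer at the hearing.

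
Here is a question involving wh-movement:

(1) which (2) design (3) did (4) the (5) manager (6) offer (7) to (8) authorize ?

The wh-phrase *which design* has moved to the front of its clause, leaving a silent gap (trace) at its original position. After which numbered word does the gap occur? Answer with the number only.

Before movement: The manager did offer to authorize which design.
'which design' is the direct object of 'authorize'. It moves to the left edge, and the trace sits right after 'authorize':
Which design did the manager offer to authorize ___?
'authorize' is word 8.

8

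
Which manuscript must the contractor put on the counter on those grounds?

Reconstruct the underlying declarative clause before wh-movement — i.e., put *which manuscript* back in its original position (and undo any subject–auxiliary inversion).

The contractor must put which manuscript on the counter on those grounds.

'which manuscript' functions as the direct object of 'put'. Wh-movement fronts it, leaving a gap right after 'put':
Which manuscript must the contractor put ___ on the counter on those grounds?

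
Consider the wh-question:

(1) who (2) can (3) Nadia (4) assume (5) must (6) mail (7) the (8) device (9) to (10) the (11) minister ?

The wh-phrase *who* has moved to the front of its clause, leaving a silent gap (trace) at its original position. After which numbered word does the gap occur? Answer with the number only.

4

Before movement: Nadia can assume who must mail the device to the minister.
'who' is the subject of the clause embedded under 'assume'. Wh-movement fronts it, leaving a gap right after 'assume':
Who can Nadia assume ___ must mail the device to the minister?
'assume' is word 4.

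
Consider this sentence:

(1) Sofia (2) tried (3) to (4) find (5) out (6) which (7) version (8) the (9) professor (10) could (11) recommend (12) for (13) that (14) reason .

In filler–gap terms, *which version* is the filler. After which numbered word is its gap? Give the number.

11

Underlying clause: The professor could recommend which version for that reason.
'which version' functions as the direct object of 'recommend'. Wh-movement fronts it, leaving a gap right after 'recommend':
Sofia tried to find out which version the professor could recommend ___ for that reason.
'recommend' is word 11.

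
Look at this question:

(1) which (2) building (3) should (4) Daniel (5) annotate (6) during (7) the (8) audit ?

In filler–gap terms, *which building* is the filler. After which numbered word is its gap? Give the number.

Underlying clause: Daniel should annotate which building during the audit.
The filler 'which building' is interpreted as the direct object of 'annotate'. Wh-movement fronts it, leaving a gap right after 'annotate':
Which building should Daniel annotate ___ during the audit?
'annotate' is word 5.

5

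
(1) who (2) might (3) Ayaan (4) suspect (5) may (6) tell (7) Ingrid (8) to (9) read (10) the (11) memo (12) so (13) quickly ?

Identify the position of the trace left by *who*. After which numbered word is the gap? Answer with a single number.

4

In situ: Ayaan might suspect who may tell Ingrid to read the memo so quickly.
'who' is the subject of the clause embedded under 'suspect'. Fronting leaves a gap immediately after 'suspect':
Who might Ayaan suspect ___ may tell Ingrid to read the memo so quickly?
'suspect' is word 4.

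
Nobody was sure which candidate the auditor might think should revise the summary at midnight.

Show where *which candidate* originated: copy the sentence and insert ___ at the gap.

Nobody was sure which candidate the auditor might think ___ should revise the summary at midnight.

Before movement: The auditor might think which candidate should revise the summary at midnight.
The filler 'which candidate' is interpreted as the subject of the clause embedded under 'think'. The gap is right after 'think'.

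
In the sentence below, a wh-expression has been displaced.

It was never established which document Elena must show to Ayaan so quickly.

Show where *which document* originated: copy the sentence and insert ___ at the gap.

It was never established which document Elena must show ___ to Ayaan so quickly.

Before movement: Elena must show which document to Ayaan so quickly.
The filler 'which document' is interpreted as the direct object of 'show'. The gap is right after 'show'.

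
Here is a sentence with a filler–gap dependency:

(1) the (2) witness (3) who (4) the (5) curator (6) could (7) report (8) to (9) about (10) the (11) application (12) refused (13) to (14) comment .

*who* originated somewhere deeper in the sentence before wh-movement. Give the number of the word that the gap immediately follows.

8

'who' functions as the object of the preposition 'to'. Wh-movement fronts it, leaving a gap right after 'to':
The witness who the curator could report to ___ about the application refused to comment.
'to' is word 8.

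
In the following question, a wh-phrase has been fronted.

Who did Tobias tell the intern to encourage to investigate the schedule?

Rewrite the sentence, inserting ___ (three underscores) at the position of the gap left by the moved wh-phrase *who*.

Before movement: Tobias did tell the intern to encourage who to investigate the schedule.
The filler 'who' is interpreted as the direct object of 'encourage'. The gap is right after 'encourage'.

Who did Tobias tell the intern to encourage ___ to investigate the schedule?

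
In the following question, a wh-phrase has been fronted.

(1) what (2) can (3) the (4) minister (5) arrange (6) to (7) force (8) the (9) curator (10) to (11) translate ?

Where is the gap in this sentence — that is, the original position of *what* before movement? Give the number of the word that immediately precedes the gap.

In situ: The minister can arrange to force the curator to translate what.
The filler 'what' is interpreted as the direct object of 'translate'. Wh-movement fronts it, leaving a gap right after 'translate':
What can the minister arrange to force the curator to translate ___?
'translate' is word 11.

11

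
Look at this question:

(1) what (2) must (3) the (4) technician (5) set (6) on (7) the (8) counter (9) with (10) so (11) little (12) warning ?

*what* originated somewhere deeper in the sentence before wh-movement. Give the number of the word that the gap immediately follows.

5

In situ: The technician must set what on the counter with so little warning.
The filler 'what' is interpreted as the direct object of 'set'. Fronting leaves a gap immediately after 'set':
What must the technician set ___ on the counter with so little warning?
'set' is word 5.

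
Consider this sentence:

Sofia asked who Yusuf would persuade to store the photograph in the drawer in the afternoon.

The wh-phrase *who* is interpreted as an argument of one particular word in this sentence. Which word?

persuade

Underlying clause: Yusuf would persuade who to store the photograph in the drawer in the afternoon.
'who' functions as the direct object of 'persuade'. It moves to the left edge, and the trace sits right after 'persuade':
Sofia asked who Yusuf would persuade ___ to store the photograph in the drawer in the afternoon.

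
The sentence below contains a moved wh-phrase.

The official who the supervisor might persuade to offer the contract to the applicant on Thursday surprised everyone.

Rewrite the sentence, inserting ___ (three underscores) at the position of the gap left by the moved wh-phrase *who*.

'who' functions as the direct object of 'persuade'. The gap is right after 'persuade'.

The official who the supervisor might persuade ___ to offer the contract to the applicant on Thursday surprised everyone.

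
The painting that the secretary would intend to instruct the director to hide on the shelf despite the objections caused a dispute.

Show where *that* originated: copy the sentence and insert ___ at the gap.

The painting that the secretary would intend to instruct the director to hide ___ on the shelf despite the objections caused a dispute.

'that' is the direct object of 'hide'. The gap is right after 'hide'.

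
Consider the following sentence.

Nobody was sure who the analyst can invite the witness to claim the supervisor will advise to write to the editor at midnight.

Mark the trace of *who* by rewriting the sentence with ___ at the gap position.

Nobody was sure who the analyst can invite the witness to claim the supervisor will advise ___ to write to the editor at midnight.

Pre-movement form: The analyst can invite the witness to claim the supervisor will advise who to write to the editor at midnight.
'who' is the direct object of 'advise'. The gap is right after 'advise'.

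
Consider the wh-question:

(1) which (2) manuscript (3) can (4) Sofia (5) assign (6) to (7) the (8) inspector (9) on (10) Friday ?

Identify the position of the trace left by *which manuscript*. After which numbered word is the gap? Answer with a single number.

5

In situ: Sofia can assign which manuscript to the inspector on Friday.
'which manuscript' functions as the direct object of 'assign'. Wh-movement fronts it, leaving a gap right after 'assign':
Which manuscript can Sofia assign ___ to the inspector on Friday?
'assign' is word 5.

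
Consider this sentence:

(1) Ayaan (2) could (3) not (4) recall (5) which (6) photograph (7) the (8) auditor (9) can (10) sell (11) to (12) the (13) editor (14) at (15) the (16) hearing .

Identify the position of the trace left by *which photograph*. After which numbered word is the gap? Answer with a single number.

10

In situ: The auditor can sell which photograph to the editor at the hearing.
The filler 'which photograph' is interpreted as the direct object of 'sell'. Wh-movement fronts it, leaving a gap right after 'sell':
Ayaan could not recall which photograph the auditor can sell ___ to the editor at the hearing.
'sell' is word 10.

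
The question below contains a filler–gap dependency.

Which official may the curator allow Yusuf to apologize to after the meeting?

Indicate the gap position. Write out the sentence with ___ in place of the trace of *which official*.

Which official may the curator allow Yusuf to apologize to ___ after the meeting?

Pre-movement form: The curator may allow Yusuf to apologize to which official after the meeting.
The filler 'which official' is interpreted as the object of the preposition 'to'. The gap is right after 'to'.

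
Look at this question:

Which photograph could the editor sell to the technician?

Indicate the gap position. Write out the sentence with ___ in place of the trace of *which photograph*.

Which photograph could the editor sell ___ to the technician?

Before movement: The editor could sell which photograph to the technician.
'which photograph' functions as the direct object of 'sell'. The gap is right after 'sell'.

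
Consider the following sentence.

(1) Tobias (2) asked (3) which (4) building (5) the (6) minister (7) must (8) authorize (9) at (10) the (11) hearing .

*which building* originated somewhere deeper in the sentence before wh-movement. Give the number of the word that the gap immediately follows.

8

Before movement: The minister must authorize which building at the hearing.
The filler 'which building' is interpreted as the direct object of 'authorize'. Fronting leaves a gap immediately after 'authorize':
Tobias asked which building the minister must authorize ___ at the hearing.
'authorize' is word 8.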